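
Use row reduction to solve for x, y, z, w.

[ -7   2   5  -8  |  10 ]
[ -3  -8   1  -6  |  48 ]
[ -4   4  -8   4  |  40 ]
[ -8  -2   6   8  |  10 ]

(-5, -4, -5, -1)

Forward elimination on [A|b]:
R2 <- R2 - (3/7)*R1:  [     0  -62/7   -8/7  -18/7  306/7 ]
R3 <- R3 - (4/7)*R1:  [     0   20/7  -76/7   60/7  240/7 ]
R4 <- R4 - (8/7)*R1:  [     0  -30/7    2/7  120/7  -10/7 ]
R3 <- R3 - (-10/31)*R2:  [       0        0  -348/31   240/31  1500/31 ]
R4 <- R4 - (15/31)*R2:  [       0        0    26/31   570/31  -700/31 ]
R4 <- R4 - (-13/174)*R3:  [       0        0        0   550/29  -550/29 ]
Row echelon form:
[ -7      2        5      -8  |       10 ]
[  0  -62/7     -8/7   -18/7  |    306/7 ]
[  0      0  -348/31  240/31  |  1500/31 ]
[  0      0        0  550/29  |  -550/29 ]
Back-substitution:
w = (-550/29) / (550/29) = -1
z = (1500/31 - (240/31)*(-1)) / (-348/31) = -5
y = (306/7 - (-8/7)*(-5) - (-18/7)*(-1)) / (-62/7) = -4
x = (10 - (2)*(-4) - (5)*(-5) - (-8)*(-1)) / -7 = -5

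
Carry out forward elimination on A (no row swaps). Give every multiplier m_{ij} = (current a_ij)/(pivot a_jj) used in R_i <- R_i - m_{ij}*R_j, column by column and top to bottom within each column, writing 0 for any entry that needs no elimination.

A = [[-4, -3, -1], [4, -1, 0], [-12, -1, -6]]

Forward elimination:
R2 <- R2 - (-1)*R1:  [  0  -4  -1 ]
R3 <- R3 - (3)*R1:  [  0   8  -3 ]
R3 <- R3 - (-2)*R2:  [  0   0  -5 ]
Multipliers (in order of application): m_{21} = -1, m_{31} = 3, m_{32} = -2

multipliers: -1, 3, -2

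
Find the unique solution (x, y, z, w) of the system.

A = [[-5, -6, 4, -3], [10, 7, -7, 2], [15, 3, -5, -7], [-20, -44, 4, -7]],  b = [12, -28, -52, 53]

Forward elimination on [A|b]:
R2 <- R2 - (-2)*R1:  [  0  -5   1  -4  -4 ]
R3 <- R3 - (-3)*R1:  [   0  -15    7  -16  -16 ]
R4 <- R4 - (4)*R1:  [   0  -20  -12    5    5 ]
R3 <- R3 - (3)*R2:  [  0   0   4  -4  -4 ]
R4 <- R4 - (4)*R2:  [   0    0  -16   21   21 ]
R4 <- R4 - (-4)*R3:  [ 0  0  0  5  5 ]
Row echelon form:
[ -5  -6  4  -3  |  12 ]
[  0  -5  1  -4  |  -4 ]
[  0   0  4  -4  |  -4 ]
[  0   0  0   5  |   5 ]
Back-substitution:
w = (5) / 5 = 1
z = (-4 - (-4)*(1)) / 4 = 0
y = (-4 - (1)*(0) - (-4)*(1)) / -5 = 0
x = (12 - (-6)*(0) - (4)*(0) - (-3)*(1)) / -5 = -3

(-3, 0, 0, 1)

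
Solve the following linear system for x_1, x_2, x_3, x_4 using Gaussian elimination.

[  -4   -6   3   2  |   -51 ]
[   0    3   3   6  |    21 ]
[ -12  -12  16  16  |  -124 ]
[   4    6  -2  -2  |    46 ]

Forward elimination on [A|b]:
R3 <- R3 - (3)*R1:  [  0   6   7  10  29 ]
R4 <- R4 - (-1)*R1:  [  0   0   1   0  -5 ]
R3 <- R3 - (2)*R2:  [   0    0    1   -2  -13 ]
R4 <- R4 - (1)*R3:  [ 0  0  0  2  8 ]
Row echelon form:
[ -4  -6  3   2  |  -51 ]
[  0   3  3   6  |   21 ]
[  0   0  1  -2  |  -13 ]
[  0   0  0   2  |    8 ]
Back-substitution:
x_4 = (8) / 2 = 4
x_3 = (-13 - (-2)*(4)) / 1 = -5
x_2 = (21 - (3)*(-5) - (6)*(4)) / 3 = 4
x_1 = (-51 - (-6)*(4) - (3)*(-5) - (2)*(4)) / -4 = 5

(5, 4, -5, 4)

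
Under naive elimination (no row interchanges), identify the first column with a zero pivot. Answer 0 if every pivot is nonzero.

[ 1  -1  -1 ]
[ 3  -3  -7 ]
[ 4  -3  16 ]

Naive forward elimination:
R2 <- R2 - (3)*R1:  [  0   0  -4 ]
R3 <- R3 - (4)*R1:  [  0   1  20 ]
Matrix at this point:
[ 1  -1  -1 ]
[ 0   0  -4 ]
[ 0   1  20 ]
Pivot entry (2,2) is zero but row 3 has 1 in column 2 -> naive elimination stops; a row interchange (e.g. R2 <-> R3) would be required here.

first zero-pivot column = 2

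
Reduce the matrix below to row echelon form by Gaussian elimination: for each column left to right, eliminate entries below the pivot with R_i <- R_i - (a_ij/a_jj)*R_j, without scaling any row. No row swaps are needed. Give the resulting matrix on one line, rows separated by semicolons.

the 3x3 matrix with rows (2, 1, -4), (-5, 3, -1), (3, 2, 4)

Forward elimination:
R2 <- R2 - (-5/2)*R1:  [    0  11/2   -11 ]
R3 <- R3 - (3/2)*R1:  [   0  1/2   10 ]
R3 <- R3 - (1/11)*R2:  [  0   0  11 ]
Row echelon form:
[ 2     1   -4 ]
[ 0  11/2  -11 ]
[ 0     0   11 ]

REF = [2 1 -4; 0 11/2 -11; 0 0 11]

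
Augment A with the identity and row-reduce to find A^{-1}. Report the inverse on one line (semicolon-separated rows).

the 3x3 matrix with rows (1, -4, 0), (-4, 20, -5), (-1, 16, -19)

Gauss-Jordan on [A | I]:
R2 <- R2 - (-4)*R1:  [  0   4  -5  |   4   1   0 ]
R3 <- R3 - (-1)*R1:  [   0   12  -19  |    1    0    1 ]
R2 <- (1/4)*R2:  [    0     1  -5/4  |     1   1/4     0 ]
R1 <- R1 - (-4)*R2:  [  1   0  -5  |   5   1   0 ]
R3 <- R3 - (12)*R2:  [   0    0   -4  |  -11   -3    1 ]
R3 <- (1/-4)*R3:  [    0     0     1  |  11/4   3/4  -1/4 ]
R1 <- R1 - (-5)*R3:  [    1     0     0  |  75/4  19/4  -5/4 ]
R2 <- R2 - (-5/4)*R3:  [     0      1      0  |  71/16  19/16  -5/16 ]
Right block of [I | A^{-1}] is the inverse:
[  75/4   19/4   -5/4 ]
[ 71/16  19/16  -5/16 ]
[  11/4    3/4   -1/4 ]

inverse = [75/4 19/4 -5/4; 71/16 19/16 -5/16; 11/4 3/4 -1/4]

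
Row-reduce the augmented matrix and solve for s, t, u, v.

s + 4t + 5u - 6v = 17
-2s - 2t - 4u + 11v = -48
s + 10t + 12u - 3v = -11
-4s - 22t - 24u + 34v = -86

(3, -5, 2, -4)

Forward elimination on [A|b]:
R2 <- R2 - (-2)*R1:  [   0    6    6   -1  -14 ]
R3 <- R3 - (1)*R1:  [   0    6    7    3  -28 ]
R4 <- R4 - (-4)*R1:  [   0   -6   -4   10  -18 ]
R3 <- R3 - (1)*R2:  [   0    0    1    4  -14 ]
R4 <- R4 - (-1)*R2:  [   0    0    2    9  -32 ]
R4 <- R4 - (2)*R3:  [  0   0   0   1  -4 ]
Row echelon form:
[ 1  4  5  -6  |   17 ]
[ 0  6  6  -1  |  -14 ]
[ 0  0  1   4  |  -14 ]
[ 0  0  0   1  |   -4 ]
Back-substitution:
v = (-4) / 1 = -4
u = (-14 - (4)*(-4)) / 1 = 2
t = (-14 - (6)*(2) - (-1)*(-4)) / 6 = -5
s = (17 - (4)*(-5) - (5)*(2) - (-6)*(-4)) / 1 = 3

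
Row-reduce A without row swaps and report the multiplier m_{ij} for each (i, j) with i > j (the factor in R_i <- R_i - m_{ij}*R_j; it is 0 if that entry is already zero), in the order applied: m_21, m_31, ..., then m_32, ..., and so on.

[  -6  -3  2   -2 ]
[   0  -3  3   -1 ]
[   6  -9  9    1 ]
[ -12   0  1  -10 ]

multipliers: 0, -1, 2, 4, -2, -3

Forward elimination:
R2: entry in column 1 is already 0 -> m_{21} = 0 (no row operation needed)
R3 <- R3 - (-1)*R1:  [   0  -12   11   -1 ]
R4 <- R4 - (2)*R1:  [  0   6  -3  -6 ]
R3 <- R3 - (4)*R2:  [  0   0  -1   3 ]
R4 <- R4 - (-2)*R2:  [  0   0   3  -8 ]
R4 <- R4 - (-3)*R3:  [ 0  0  0  1 ]
Multipliers (in order of application): m_{21} = 0, m_{31} = -1, m_{41} = 2, m_{32} = 4, m_{42} = -2, m_{43} = -3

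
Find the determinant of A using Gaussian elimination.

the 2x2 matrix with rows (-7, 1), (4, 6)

Forward elimination:
R2 <- R2 - (-4/7)*R1:  [    0  46/7 ]
Upper-triangular form:
[ -7     1 ]
[  0  46/7 ]
det(A) = (-1)^0 * (-7) * (46/7) = -46  (0 row swaps -> sign +1)

det(A) = -46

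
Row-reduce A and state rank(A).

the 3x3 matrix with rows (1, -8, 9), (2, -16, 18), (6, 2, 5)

rank(A) = 2

Row reduction:
R2 <- R2 - (2)*R1:  [ 0  0  0 ]
R3 <- R3 - (6)*R1:  [   0   50  -49 ]
R2 <-> R3   (pivot in column 2 was zero)
[ 1  -8    9 ]
[ 0  50  -49 ]
[ 0   0    0 ]
Row echelon form:
[ 1  -8    9 ]
[ 0  50  -49 ]
[ 0   0    0 ]
Nonzero rows / pivot columns: 2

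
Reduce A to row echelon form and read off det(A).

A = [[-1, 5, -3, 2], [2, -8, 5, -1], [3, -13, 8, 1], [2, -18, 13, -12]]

det(A) = 24

Forward elimination:
R2 <- R2 - (-2)*R1:  [  0   2  -1   3 ]
R3 <- R3 - (-3)*R1:  [  0   2  -1   7 ]
R4 <- R4 - (-2)*R1:  [  0  -8   7  -8 ]
R3 <- R3 - (1)*R2:  [ 0  0  0  4 ]
R4 <- R4 - (-4)*R2:  [ 0  0  3  4 ]
R3 <-> R4   (pivot in column 3 was zero)
[ -1  5  -3  2 ]
[  0  2  -1  3 ]
[  0  0   3  4 ]
[  0  0   0  4 ]
Upper-triangular form:
[ -1  5  -3  2 ]
[  0  2  -1  3 ]
[  0  0   3  4 ]
[  0  0   0  4 ]
det(A) = (-1)^1 * (-1) * (2) * (3) * (4) = 24  (1 row swap -> sign -1)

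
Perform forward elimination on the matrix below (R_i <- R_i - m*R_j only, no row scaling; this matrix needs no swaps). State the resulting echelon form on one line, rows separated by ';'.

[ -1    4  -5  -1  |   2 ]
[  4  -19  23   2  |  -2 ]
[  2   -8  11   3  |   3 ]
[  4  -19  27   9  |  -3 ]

Forward elimination:
R2 <- R2 - (-4)*R1:  [  0  -3   3  -2   6 ]
R3 <- R3 - (-2)*R1:  [ 0  0  1  1  7 ]
R4 <- R4 - (-4)*R1:  [  0  -3   7   5   5 ]
R4 <- R4 - (1)*R2:  [  0   0   4   7  -1 ]
R4 <- R4 - (4)*R3:  [   0    0    0    3  -29 ]
Row echelon form:
[ -1   4  -5  -1  |    2 ]
[  0  -3   3  -2  |    6 ]
[  0   0   1   1  |    7 ]
[  0   0   0   3  |  -29 ]

REF = [-1 4 -5 -1 2; 0 -3 3 -2 6; 0 0 1 1 7; 0 0 0 3 -29]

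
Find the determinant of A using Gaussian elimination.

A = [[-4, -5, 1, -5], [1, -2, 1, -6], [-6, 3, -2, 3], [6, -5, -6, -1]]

Forward elimination:
R2 <- R2 - (-1/4)*R1:  [     0  -13/4    5/4  -29/4 ]
R3 <- R3 - (3/2)*R1:  [    0  21/2  -7/2  21/2 ]
R4 <- R4 - (-3/2)*R1:  [     0  -25/2   -9/2  -17/2 ]
R3 <- R3 - (-42/13)*R2:  [       0        0     7/13  -168/13 ]
R4 <- R4 - (50/13)*R2:  [       0        0  -121/13   252/13 ]
R4 <- R4 - (-121/7)*R3:  [    0     0     0  -204 ]
Upper-triangular form:
[ -4     -5     1       -5 ]
[  0  -13/4   5/4    -29/4 ]
[  0      0  7/13  -168/13 ]
[  0      0     0     -204 ]
det(A) = (-1)^0 * (-4) * (-13/4) * (7/13) * (-204) = -1428  (0 row swaps -> sign +1)

det(A) = -1428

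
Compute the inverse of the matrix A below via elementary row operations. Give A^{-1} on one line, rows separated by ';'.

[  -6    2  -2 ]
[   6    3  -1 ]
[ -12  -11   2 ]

inverse = [-1/18 1/5 2/45; 0 -2/5 -1/5; -1/3 -1 -1/3]

Gauss-Jordan on [A | I]:
R1 <- (1/-6)*R1:  [    1  -1/3   1/3  |  -1/6     0     0 ]
R2 <- R2 - (6)*R1:  [  0   5  -3  |   1   1   0 ]
R3 <- R3 - (-12)*R1:  [   0  -15    6  |   -2    0    1 ]
R2 <- (1/5)*R2:  [    0     1  -3/5  |   1/5   1/5     0 ]
R1 <- R1 - (-1/3)*R2:  [     1      0   2/15  |  -1/10   1/15      0 ]
R3 <- R3 - (-15)*R2:  [  0   0  -3  |   1   3   1 ]
R3 <- (1/-3)*R3:  [    0     0     1  |  -1/3    -1  -1/3 ]
R1 <- R1 - (2/15)*R3:  [     1      0      0  |  -1/18    1/5   2/45 ]
R2 <- R2 - (-3/5)*R3:  [    0     1     0  |     0  -2/5  -1/5 ]
Right block of [I | A^{-1}] is the inverse:
[ -1/18   1/5  2/45 ]
[     0  -2/5  -1/5 ]
[  -1/3    -1  -1/3 ]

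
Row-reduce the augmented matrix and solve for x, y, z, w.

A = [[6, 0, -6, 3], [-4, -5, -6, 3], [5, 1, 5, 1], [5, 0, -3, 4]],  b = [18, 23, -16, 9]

(0, -1, -3, 0)

Forward elimination on [A|b]:
R2 <- R2 - (-2/3)*R1:  [   0   -5  -10    5   35 ]
R3 <- R3 - (5/6)*R1:  [    0     1    10  -3/2   -31 ]
R4 <- R4 - (5/6)*R1:  [   0    0    2  3/2   -6 ]
R3 <- R3 - (-1/5)*R2:  [    0     0     8  -1/2   -24 ]
R4 <- R4 - (1/4)*R3:  [    0     0     0  13/8     0 ]
Row echelon form:
[ 6   0   -6     3  |   18 ]
[ 0  -5  -10     5  |   35 ]
[ 0   0    8  -1/2  |  -24 ]
[ 0   0    0  13/8  |    0 ]
Back-substitution:
w = (0) / (13/8) = 0
z = (-24 - (-1/2)*(0)) / 8 = -3
y = (35 - (-10)*(-3) - (5)*(0)) / -5 = -1
x = (18 - (-6)*(-3) - (3)*(0)) / 6 = 0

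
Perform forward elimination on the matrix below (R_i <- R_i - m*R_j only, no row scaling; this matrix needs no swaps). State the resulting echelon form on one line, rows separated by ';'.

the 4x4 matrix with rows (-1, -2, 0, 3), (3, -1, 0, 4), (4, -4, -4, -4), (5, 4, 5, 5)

Forward elimination:
R2 <- R2 - (-3)*R1:  [  0  -7   0  13 ]
R3 <- R3 - (-4)*R1:  [   0  -12   -4    8 ]
R4 <- R4 - (-5)*R1:  [  0  -6   5  20 ]
R3 <- R3 - (12/7)*R2:  [      0       0      -4  -100/7 ]
R4 <- R4 - (6/7)*R2:  [    0     0     5  62/7 ]
R4 <- R4 - (-5/4)*R3:  [  0   0   0  -9 ]
Row echelon form:
[ -1  -2   0       3 ]
[  0  -7   0      13 ]
[  0   0  -4  -100/7 ]
[  0   0   0      -9 ]

REF = [-1 -2 0 3; 0 -7 0 13; 0 0 -4 -100/7; 0 0 0 -9]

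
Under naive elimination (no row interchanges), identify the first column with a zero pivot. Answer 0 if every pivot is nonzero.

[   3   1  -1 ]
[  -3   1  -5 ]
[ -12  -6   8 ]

first zero-pivot column = 0

Naive forward elimination:
R2 <- R2 - (-1)*R1:  [  0   2  -6 ]
R3 <- R3 - (-4)*R1:  [  0  -2   4 ]
R3 <- R3 - (-1)*R2:  [  0   0  -2 ]
All pivots nonzero; naive elimination completes without hitting a zero pivot.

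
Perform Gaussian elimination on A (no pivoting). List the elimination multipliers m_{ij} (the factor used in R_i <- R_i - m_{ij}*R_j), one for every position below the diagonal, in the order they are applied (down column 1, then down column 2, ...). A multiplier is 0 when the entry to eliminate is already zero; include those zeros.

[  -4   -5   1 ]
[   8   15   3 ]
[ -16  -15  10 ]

multipliers: -2, 4, 1

Forward elimination:
R2 <- R2 - (-2)*R1:  [ 0  5  5 ]
R3 <- R3 - (4)*R1:  [ 0  5  6 ]
R3 <- R3 - (1)*R2:  [ 0  0  1 ]
Multipliers (in order of application): m_{21} = -2, m_{31} = 4, m_{32} = 1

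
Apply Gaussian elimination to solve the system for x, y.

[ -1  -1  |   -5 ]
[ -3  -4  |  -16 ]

Forward elimination on [A|b]:
R2 <- R2 - (3)*R1:  [  0  -1  -1 ]
Row echelon form:
[ -1  -1  |  -5 ]
[  0  -1  |  -1 ]
Back-substitution:
y = (-1) / -1 = 1
x = (-5 - (-1)*(1)) / -1 = 4

(4, 1)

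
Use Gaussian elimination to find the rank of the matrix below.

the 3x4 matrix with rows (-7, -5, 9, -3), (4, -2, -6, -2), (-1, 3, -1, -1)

rank(A) = 3

Row reduction:
R2 <- R2 - (-4/7)*R1:  [     0  -34/7   -6/7  -26/7 ]
R3 <- R3 - (1/7)*R1:  [     0   26/7  -16/7   -4/7 ]
R3 <- R3 - (-13/17)*R2:  [      0       0  -50/17  -58/17 ]
Row echelon form:
[ -7     -5       9      -3 ]
[  0  -34/7    -6/7   -26/7 ]
[  0      0  -50/17  -58/17 ]
Nonzero rows / pivot columns: 3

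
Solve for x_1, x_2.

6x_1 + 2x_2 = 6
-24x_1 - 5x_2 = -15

(0, 3)

Forward elimination on [A|b]:
R2 <- R2 - (-4)*R1:  [ 0  3  9 ]
Row echelon form:
[ 6  2  |  6 ]
[ 0  3  |  9 ]
Back-substitution:
x_2 = (9) / 3 = 3
x_1 = (6 - (2)*(3)) / 6 = 0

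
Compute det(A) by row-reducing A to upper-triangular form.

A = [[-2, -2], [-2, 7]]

det(A) = -18

Forward elimination:
R2 <- R2 - (1)*R1:  [ 0  9 ]
Upper-triangular form:
[ -2  -2 ]
[  0   9 ]
det(A) = (-1)^0 * (-2) * (9) = -18  (0 row swaps -> sign +1)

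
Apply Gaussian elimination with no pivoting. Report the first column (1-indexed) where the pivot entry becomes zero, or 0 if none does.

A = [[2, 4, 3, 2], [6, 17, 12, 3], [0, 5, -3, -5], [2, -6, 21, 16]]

first zero-pivot column = 4

Naive forward elimination:
R2 <- R2 - (3)*R1:  [  0   5   3  -3 ]
R4 <- R4 - (1)*R1:  [   0  -10   18   14 ]
R3 <- R3 - (1)*R2:  [  0   0  -6  -2 ]
R4 <- R4 - (-2)*R2:  [  0   0  24   8 ]
R4 <- R4 - (-4)*R3:  [ 0  0  0  0 ]
Matrix at this point:
[ 2  4   3   2 ]
[ 0  5   3  -3 ]
[ 0  0  -6  -2 ]
[ 0  0   0   0 ]
Pivot entry (4,4) in the last row is zero and there are no rows below to swap with -> zero pivot in column 4 (A is singular).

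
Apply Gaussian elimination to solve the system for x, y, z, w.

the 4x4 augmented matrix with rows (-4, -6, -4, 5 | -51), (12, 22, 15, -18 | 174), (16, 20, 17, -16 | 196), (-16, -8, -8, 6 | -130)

Forward elimination on [A|b]:
R2 <- R2 - (-3)*R1:  [  0   4   3  -3  21 ]
R3 <- R3 - (-4)*R1:  [  0  -4   1   4  -8 ]
R4 <- R4 - (4)*R1:  [   0   16    8  -14   74 ]
R3 <- R3 - (-1)*R2:  [  0   0   4   1  13 ]
R4 <- R4 - (4)*R2:  [   0    0   -4   -2  -10 ]
R4 <- R4 - (-1)*R3:  [  0   0   0  -1   3 ]
Row echelon form:
[ -4  -6  -4   5  |  -51 ]
[  0   4   3  -3  |   21 ]
[  0   0   4   1  |   13 ]
[  0   0   0  -1  |    3 ]
Back-substitution:
w = (3) / -1 = -3
z = (13 - (1)*(-3)) / 4 = 4
y = (21 - (3)*(4) - (-3)*(-3)) / 4 = 0
x = (-51 - (-6)*(0) - (-4)*(4) - (5)*(-3)) / -4 = 5

(5, 0, 4, -3)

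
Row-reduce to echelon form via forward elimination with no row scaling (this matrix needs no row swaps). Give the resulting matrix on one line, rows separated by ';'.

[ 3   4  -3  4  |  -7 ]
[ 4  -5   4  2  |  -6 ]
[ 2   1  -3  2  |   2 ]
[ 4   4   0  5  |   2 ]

Forward elimination:
R2 <- R2 - (4/3)*R1:  [     0  -31/3      8  -10/3   10/3 ]
R3 <- R3 - (2/3)*R1:  [    0  -5/3    -1  -2/3  20/3 ]
R4 <- R4 - (4/3)*R1:  [    0  -4/3     4  -1/3  34/3 ]
R3 <- R3 - (5/31)*R2:  [      0       0  -71/31   -4/31  190/31 ]
R4 <- R4 - (4/31)*R2:  [      0       0   92/31    3/31  338/31 ]
R4 <- R4 - (-92/71)*R3:  [       0        0        0    -5/71  1338/71 ]
Row echelon form:
[ 3      4      -3      4  |       -7 ]
[ 0  -31/3       8  -10/3  |     10/3 ]
[ 0      0  -71/31  -4/31  |   190/31 ]
[ 0      0       0  -5/71  |  1338/71 ]

REF = [3 4 -3 4 -7; 0 -31/3 8 -10/3 10/3; 0 0 -71/31 -4/31 190/31; 0 0 0 -5/71 1338/71]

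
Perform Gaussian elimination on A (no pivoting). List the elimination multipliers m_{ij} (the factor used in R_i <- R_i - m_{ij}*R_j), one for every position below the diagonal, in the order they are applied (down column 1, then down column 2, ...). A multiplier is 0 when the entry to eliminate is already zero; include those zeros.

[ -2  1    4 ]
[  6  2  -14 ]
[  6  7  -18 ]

multipliers: -3, -3, 2

Forward elimination:
R2 <- R2 - (-3)*R1:  [  0   5  -2 ]
R3 <- R3 - (-3)*R1:  [  0  10  -6 ]
R3 <- R3 - (2)*R2:  [  0   0  -2 ]
Multipliers (in order of application): m_{21} = -3, m_{31} = -3, m_{32} = 2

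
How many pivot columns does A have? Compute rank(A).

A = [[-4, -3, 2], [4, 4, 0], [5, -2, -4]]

rank(A) = 3

Row reduction:
R2 <- R2 - (-1)*R1:  [ 0  1  2 ]
R3 <- R3 - (-5/4)*R1:  [     0  -23/4   -3/2 ]
R3 <- R3 - (-23/4)*R2:  [  0   0  10 ]
Row echelon form:
[ -4  -3   2 ]
[  0   1   2 ]
[  0   0  10 ]
Nonzero rows / pivot columns: 3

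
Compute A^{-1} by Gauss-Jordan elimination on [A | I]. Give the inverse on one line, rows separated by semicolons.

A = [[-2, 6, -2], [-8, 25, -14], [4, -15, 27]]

Gauss-Jordan on [A | I]:
R1 <- (1/-2)*R1:  [    1    -3     1  |  -1/2     0     0 ]
R2 <- R2 - (-8)*R1:  [  0   1  -6  |  -4   1   0 ]
R3 <- R3 - (4)*R1:  [  0  -3  23  |   2   0   1 ]
R1 <- R1 - (-3)*R2:  [     1      0    -17  |  -25/2      3      0 ]
R3 <- R3 - (-3)*R2:  [   0    0    5  |  -10    3    1 ]
R3 <- (1/5)*R3:  [   0    0    1  |   -2  3/5  1/5 ]
R1 <- R1 - (-17)*R3:  [     1      0      0  |  -93/2   66/5   17/5 ]
R2 <- R2 - (-6)*R3:  [    0     1     0  |   -16  23/5   6/5 ]
Right block of [I | A^{-1}] is the inverse:
[ -93/2  66/5  17/5 ]
[   -16  23/5   6/5 ]
[    -2   3/5   1/5 ]

inverse = [-93/2 66/5 17/5; -16 23/5 6/5; -2 3/5 1/5]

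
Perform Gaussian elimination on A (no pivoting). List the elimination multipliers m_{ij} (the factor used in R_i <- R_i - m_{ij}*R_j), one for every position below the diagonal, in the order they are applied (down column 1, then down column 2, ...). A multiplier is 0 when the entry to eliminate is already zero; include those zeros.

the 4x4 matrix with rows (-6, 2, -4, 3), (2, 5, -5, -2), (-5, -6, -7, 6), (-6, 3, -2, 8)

multipliers: -1/3, 5/6, 1, -23/17, 3/17, -53/208

Forward elimination:
R2 <- R2 - (-1/3)*R1:  [     0   17/3  -19/3     -1 ]
R3 <- R3 - (5/6)*R1:  [     0  -23/3  -11/3    7/2 ]
R4 <- R4 - (1)*R1:  [ 0  1  2  5 ]
R3 <- R3 - (-23/17)*R2:  [       0        0  -208/17    73/34 ]
R4 <- R4 - (3/17)*R2:  [     0      0  53/17  88/17 ]
R4 <- R4 - (-53/208)*R3:  [        0         0         0  2381/416 ]
Multipliers (in order of application): m_{21} = -1/3, m_{31} = 5/6, m_{41} = 1, m_{32} = -23/17, m_{42} = 3/17, m_{43} = -53/208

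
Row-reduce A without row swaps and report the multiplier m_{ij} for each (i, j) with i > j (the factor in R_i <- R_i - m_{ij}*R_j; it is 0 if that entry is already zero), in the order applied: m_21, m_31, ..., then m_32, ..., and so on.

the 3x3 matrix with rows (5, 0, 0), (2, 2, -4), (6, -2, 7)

multipliers: 2/5, 6/5, -1

Forward elimination:
R2 <- R2 - (2/5)*R1:  [  0   2  -4 ]
R3 <- R3 - (6/5)*R1:  [  0  -2   7 ]
R3 <- R3 - (-1)*R2:  [ 0  0  3 ]
Multipliers (in order of application): m_{21} = 2/5, m_{31} = 6/5, m_{32} = -1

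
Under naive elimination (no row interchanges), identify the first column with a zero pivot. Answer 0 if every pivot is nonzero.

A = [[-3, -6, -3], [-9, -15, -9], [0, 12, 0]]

first zero-pivot column = 3

Naive forward elimination:
R2 <- R2 - (3)*R1:  [ 0  3  0 ]
R3 <- R3 - (4)*R2:  [ 0  0  0 ]
Matrix at this point:
[ -3  -6  -3 ]
[  0   3   0 ]
[  0   0   0 ]
Pivot entry (3,3) in the last row is zero and there are no rows below to swap with -> zero pivot in column 3 (A is singular).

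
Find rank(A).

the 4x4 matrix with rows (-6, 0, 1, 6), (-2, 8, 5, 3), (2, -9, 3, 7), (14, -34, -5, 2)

Row reduction:
R2 <- R2 - (1/3)*R1:  [    0     8  14/3     1 ]
R3 <- R3 - (-1/3)*R1:  [    0    -9  10/3     9 ]
R4 <- R4 - (-7/3)*R1:  [    0   -34  -8/3    16 ]
R3 <- R3 - (-9/8)*R2:  [      0       0  103/12    81/8 ]
R4 <- R4 - (-17/4)*R2:  [     0      0  103/6   81/4 ]
R4 <- R4 - (2)*R3:  [ 0  0  0  0 ]
Row echelon form:
[ -6  0       1     6 ]
[  0  8    14/3     1 ]
[  0  0  103/12  81/8 ]
[  0  0       0     0 ]
Nonzero rows / pivot columns: 3

rank(A) = 3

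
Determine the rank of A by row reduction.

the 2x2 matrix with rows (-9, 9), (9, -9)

rank(A) = 1

Row reduction:
R2 <- R2 - (-1)*R1:  [ 0  0 ]
Row echelon form:
[ -9  9 ]
[  0  0 ]
Nonzero rows / pivot columns: 1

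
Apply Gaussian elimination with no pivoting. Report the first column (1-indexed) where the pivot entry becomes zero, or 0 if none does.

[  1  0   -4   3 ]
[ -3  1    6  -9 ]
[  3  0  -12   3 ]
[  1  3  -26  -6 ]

Naive forward elimination:
R2 <- R2 - (-3)*R1:  [  0   1  -6   0 ]
R3 <- R3 - (3)*R1:  [  0   0   0  -6 ]
R4 <- R4 - (1)*R1:  [   0    3  -22   -9 ]
R4 <- R4 - (3)*R2:  [  0   0  -4  -9 ]
Matrix at this point:
[ 1  0  -4   3 ]
[ 0  1  -6   0 ]
[ 0  0   0  -6 ]
[ 0  0  -4  -9 ]
Pivot entry (3,3) is zero but row 4 has -4 in column 3 -> naive elimination stops; a row interchange (e.g. R3 <-> R4) would be required here.

first zero-pivot column = 3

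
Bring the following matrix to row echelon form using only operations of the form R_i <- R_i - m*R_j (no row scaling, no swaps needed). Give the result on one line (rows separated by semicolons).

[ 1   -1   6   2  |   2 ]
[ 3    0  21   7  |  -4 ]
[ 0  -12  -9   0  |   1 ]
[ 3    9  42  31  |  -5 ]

REF = [1 -1 6 2 2; 0 3 3 1 -10; 0 0 3 4 -39; 0 0 0 5 185]

Forward elimination:
R2 <- R2 - (3)*R1:  [   0    3    3    1  -10 ]
R4 <- R4 - (3)*R1:  [   0   12   24   25  -11 ]
R3 <- R3 - (-4)*R2:  [   0    0    3    4  -39 ]
R4 <- R4 - (4)*R2:  [  0   0  12  21  29 ]
R4 <- R4 - (4)*R3:  [   0    0    0    5  185 ]
Row echelon form:
[ 1  -1  6  2  |    2 ]
[ 0   3  3  1  |  -10 ]
[ 0   0  3  4  |  -39 ]
[ 0   0  0  5  |  185 ]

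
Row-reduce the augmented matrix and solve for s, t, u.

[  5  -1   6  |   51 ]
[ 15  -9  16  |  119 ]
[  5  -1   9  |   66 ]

Forward elimination on [A|b]:
R2 <- R2 - (3)*R1:  [   0   -6   -2  -34 ]
R3 <- R3 - (1)*R1:  [  0   0   3  15 ]
Row echelon form:
[ 5  -1   6  |   51 ]
[ 0  -6  -2  |  -34 ]
[ 0   0   3  |   15 ]
Back-substitution:
u = (15) / 3 = 5
t = (-34 - (-2)*(5)) / -6 = 4
s = (51 - (-1)*(4) - (6)*(5)) / 5 = 5

(5, 4, 5)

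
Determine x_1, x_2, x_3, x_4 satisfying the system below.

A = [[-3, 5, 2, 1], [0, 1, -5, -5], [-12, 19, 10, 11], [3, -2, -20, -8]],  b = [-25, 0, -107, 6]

(0, -5, 1, -2)

Forward elimination on [A|b]:
R3 <- R3 - (4)*R1:  [  0  -1   2   7  -7 ]
R4 <- R4 - (-1)*R1:  [   0    3  -18   -7  -19 ]
R3 <- R3 - (-1)*R2:  [  0   0  -3   2  -7 ]
R4 <- R4 - (3)*R2:  [   0    0   -3    8  -19 ]
R4 <- R4 - (1)*R3:  [   0    0    0    6  -12 ]
Row echelon form:
[ -3  5   2   1  |  -25 ]
[  0  1  -5  -5  |    0 ]
[  0  0  -3   2  |   -7 ]
[  0  0   0   6  |  -12 ]
Back-substitution:
x_4 = (-12) / 6 = -2
x_3 = (-7 - (2)*(-2)) / -3 = 1
x_2 = (0 - (-5)*(1) - (-5)*(-2)) / 1 = -5
x_1 = (-25 - (5)*(-5) - (2)*(1) - (1)*(-2)) / -3 = 0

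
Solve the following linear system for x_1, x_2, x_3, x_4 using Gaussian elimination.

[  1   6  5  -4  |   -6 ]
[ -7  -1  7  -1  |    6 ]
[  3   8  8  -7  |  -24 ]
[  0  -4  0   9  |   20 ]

Forward elimination on [A|b]:
R2 <- R2 - (-7)*R1:  [   0   41   42  -29  -36 ]
R3 <- R3 - (3)*R1:  [   0  -10   -7    5   -6 ]
R3 <- R3 - (-10/41)*R2:  [       0        0   133/41   -85/41  -606/41 ]
R4 <- R4 - (-4/41)*R2:  [      0       0  168/41  253/41  676/41 ]
R4 <- R4 - (24/19)*R3:  [      0       0       0  167/19  668/19 ]
Row echelon form:
[ 1   6       5      -4  |       -6 ]
[ 0  41      42     -29  |      -36 ]
[ 0   0  133/41  -85/41  |  -606/41 ]
[ 0   0       0  167/19  |   668/19 ]
Back-substitution:
x_4 = (668/19) / (167/19) = 4
x_3 = (-606/41 - (-85/41)*(4)) / (133/41) = -2
x_2 = (-36 - (42)*(-2) - (-29)*(4)) / 41 = 4
x_1 = (-6 - (6)*(4) - (5)*(-2) - (-4)*(4)) / 1 = -4

(-4, 4, -2, 4)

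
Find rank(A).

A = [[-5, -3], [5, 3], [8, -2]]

Row reduction:
R2 <- R2 - (-1)*R1:  [ 0  0 ]
R3 <- R3 - (-8/5)*R1:  [     0  -34/5 ]
R2 <-> R3   (pivot in column 2 was zero)
[ -5     -3 ]
[  0  -34/5 ]
[  0      0 ]
Row echelon form:
[ -5     -3 ]
[  0  -34/5 ]
[  0      0 ]
Nonzero rows / pivot columns: 2

rank(A) = 2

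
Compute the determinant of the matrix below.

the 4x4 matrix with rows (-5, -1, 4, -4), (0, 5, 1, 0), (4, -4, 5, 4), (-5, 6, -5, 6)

det(A) = -2498

Forward elimination:
R3 <- R3 - (-4/5)*R1:  [     0  -24/5   41/5    4/5 ]
R4 <- R4 - (1)*R1:  [  0   7  -9  10 ]
R3 <- R3 - (-24/25)*R2:  [      0       0  229/25     4/5 ]
R4 <- R4 - (7/5)*R2:  [     0      0  -52/5     10 ]
R4 <- R4 - (-260/229)*R3:  [        0         0         0  2498/229 ]
Upper-triangular form:
[ -5  -1       4        -4 ]
[  0   5       1         0 ]
[  0   0  229/25       4/5 ]
[  0   0       0  2498/229 ]
det(A) = (-1)^0 * (-5) * (5) * (229/25) * (2498/229) = -2498  (0 row swaps -> sign +1)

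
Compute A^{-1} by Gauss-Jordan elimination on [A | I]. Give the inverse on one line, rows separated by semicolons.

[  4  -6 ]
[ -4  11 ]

inverse = [11/20 3/10; 1/5 1/5]

Gauss-Jordan on [A | I]:
R1 <- (1/4)*R1:  [    1  -3/2  |   1/4     0 ]
R2 <- R2 - (-4)*R1:  [ 0  5  |  1  1 ]
R2 <- (1/5)*R2:  [   0    1  |  1/5  1/5 ]
R1 <- R1 - (-3/2)*R2:  [     1      0  |  11/20   3/10 ]
Right block of [I | A^{-1}] is the inverse:
[ 11/20  3/10 ]
[   1/5   1/5 ]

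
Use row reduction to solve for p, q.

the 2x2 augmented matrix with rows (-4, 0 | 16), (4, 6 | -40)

Forward elimination on [A|b]:
R2 <- R2 - (-1)*R1:  [   0    6  -24 ]
Row echelon form:
[ -4  0  |   16 ]
[  0  6  |  -24 ]
Back-substitution:
q = (-24) / 6 = -4
p = (16) / -4 = -4

(-4, -4)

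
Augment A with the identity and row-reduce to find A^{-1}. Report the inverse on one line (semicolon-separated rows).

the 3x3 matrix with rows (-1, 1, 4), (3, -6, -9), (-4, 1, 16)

inverse = [29/3 4/3 -5/3; 4/3 0 -1/3; 7/3 1/3 -1/3]

Gauss-Jordan on [A | I]:
R1 <- (1/-1)*R1:  [  1  -1  -4  |  -1   0   0 ]
R2 <- R2 - (3)*R1:  [  0  -3   3  |   3   1   0 ]
R3 <- R3 - (-4)*R1:  [  0  -3   0  |  -4   0   1 ]
R2 <- (1/-3)*R2:  [    0     1    -1  |    -1  -1/3     0 ]
R1 <- R1 - (-1)*R2:  [    1     0    -5  |    -2  -1/3     0 ]
R3 <- R3 - (-3)*R2:  [  0   0  -3  |  -7  -1   1 ]
R3 <- (1/-3)*R3:  [    0     0     1  |   7/3   1/3  -1/3 ]
R1 <- R1 - (-5)*R3:  [    1     0     0  |  29/3   4/3  -5/3 ]
R2 <- R2 - (-1)*R3:  [    0     1     0  |   4/3     0  -1/3 ]
Right block of [I | A^{-1}] is the inverse:
[ 29/3  4/3  -5/3 ]
[  4/3    0  -1/3 ]
[  7/3  1/3  -1/3 ]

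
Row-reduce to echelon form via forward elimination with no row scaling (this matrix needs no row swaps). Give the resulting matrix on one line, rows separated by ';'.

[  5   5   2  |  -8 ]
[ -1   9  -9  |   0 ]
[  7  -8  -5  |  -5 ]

REF = [5 5 2 -8; 0 10 -43/5 -8/5; 0 0 -207/10 19/5]

Forward elimination:
R2 <- R2 - (-1/5)*R1:  [     0     10  -43/5   -8/5 ]
R3 <- R3 - (7/5)*R1:  [     0    -15  -39/5   31/5 ]
R3 <- R3 - (-3/2)*R2:  [       0        0  -207/10     19/5 ]
Row echelon form:
[ 5   5        2  |    -8 ]
[ 0  10    -43/5  |  -8/5 ]
[ 0   0  -207/10  |  19/5 ]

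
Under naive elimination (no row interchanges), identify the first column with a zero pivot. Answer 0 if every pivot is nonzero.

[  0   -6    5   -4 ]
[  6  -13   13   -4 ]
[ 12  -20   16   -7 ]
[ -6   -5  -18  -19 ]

first zero-pivot column = 1

Naive forward elimination:
Pivot entry (1,1) is zero but row 2 has 6 in column 1 -> naive elimination stops; a row interchange (e.g. R1 <-> R2) would be required here.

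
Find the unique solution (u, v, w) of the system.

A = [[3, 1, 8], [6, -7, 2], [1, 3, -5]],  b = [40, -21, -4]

(1, 5, 4)

Forward elimination on [A|b]:
R2 <- R2 - (2)*R1:  [    0    -9   -14  -101 ]
R3 <- R3 - (1/3)*R1:  [     0    8/3  -23/3  -52/3 ]
R3 <- R3 - (-8/27)*R2:  [        0         0   -319/27  -1276/27 ]
Row echelon form:
[ 3   1        8  |        40 ]
[ 0  -9      -14  |      -101 ]
[ 0   0  -319/27  |  -1276/27 ]
Back-substitution:
w = (-1276/27) / (-319/27) = 4
v = (-101 - (-14)*(4)) / -9 = 5
u = (40 - (1)*(5) - (8)*(4)) / 3 = 1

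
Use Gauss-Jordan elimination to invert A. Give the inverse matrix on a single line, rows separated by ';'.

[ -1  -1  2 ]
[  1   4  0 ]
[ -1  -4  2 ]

Gauss-Jordan on [A | I]:
R1 <- (1/-1)*R1:  [  1   1  -2  |  -1   0   0 ]
R2 <- R2 - (1)*R1:  [ 0  3  2  |  1  1  0 ]
R3 <- R3 - (-1)*R1:  [  0  -3   0  |  -1   0   1 ]
R2 <- (1/3)*R2:  [   0    1  2/3  |  1/3  1/3    0 ]
R1 <- R1 - (1)*R2:  [    1     0  -8/3  |  -4/3  -1/3     0 ]
R3 <- R3 - (-3)*R2:  [ 0  0  2  |  0  1  1 ]
R3 <- (1/2)*R3:  [   0    0    1  |    0  1/2  1/2 ]
R1 <- R1 - (-8/3)*R3:  [    1     0     0  |  -4/3     1   4/3 ]
R2 <- R2 - (2/3)*R3:  [    0     1     0  |   1/3     0  -1/3 ]
Right block of [I | A^{-1}] is the inverse:
[ -4/3    1   4/3 ]
[  1/3    0  -1/3 ]
[    0  1/2   1/2 ]

inverse = [-4/3 1 4/3; 1/3 0 -1/3; 0 1/2 1/2]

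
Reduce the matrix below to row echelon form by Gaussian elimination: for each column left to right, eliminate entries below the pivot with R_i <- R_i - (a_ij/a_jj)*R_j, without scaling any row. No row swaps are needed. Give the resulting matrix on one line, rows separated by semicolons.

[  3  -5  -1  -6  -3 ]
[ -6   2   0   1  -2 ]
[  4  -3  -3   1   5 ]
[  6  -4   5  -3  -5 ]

Forward elimination:
R2 <- R2 - (-2)*R1:  [   0   -8   -2  -11   -8 ]
R3 <- R3 - (4/3)*R1:  [    0  11/3  -5/3     9     9 ]
R4 <- R4 - (2)*R1:  [ 0  6  7  9  1 ]
R3 <- R3 - (-11/24)*R2:  [      0       0  -31/12   95/24    16/3 ]
R4 <- R4 - (-3/4)*R2:  [    0     0  11/2   3/4    -5 ]
R4 <- R4 - (-66/31)*R3:  [      0       0       0  569/62  197/31 ]
Row echelon form:
[ 3  -5      -1      -6      -3 ]
[ 0  -8      -2     -11      -8 ]
[ 0   0  -31/12   95/24    16/3 ]
[ 0   0       0  569/62  197/31 ]

REF = [3 -5 -1 -6 -3; 0 -8 -2 -11 -8; 0 0 -31/12 95/24 16/3; 0 0 0 569/62 197/31]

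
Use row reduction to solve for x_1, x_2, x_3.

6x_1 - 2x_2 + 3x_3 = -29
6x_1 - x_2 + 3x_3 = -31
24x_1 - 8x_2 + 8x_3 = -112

Forward elimination on [A|b]:
R2 <- R2 - (1)*R1:  [  0   1   0  -2 ]
R3 <- R3 - (4)*R1:  [  0   0  -4   4 ]
Row echelon form:
[ 6  -2   3  |  -29 ]
[ 0   1   0  |   -2 ]
[ 0   0  -4  |    4 ]
Back-substitution:
x_3 = (4) / -4 = -1
x_2 = (-2) / 1 = -2
x_1 = (-29 - (-2)*(-2) - (3)*(-1)) / 6 = -5

(-5, -2, -1)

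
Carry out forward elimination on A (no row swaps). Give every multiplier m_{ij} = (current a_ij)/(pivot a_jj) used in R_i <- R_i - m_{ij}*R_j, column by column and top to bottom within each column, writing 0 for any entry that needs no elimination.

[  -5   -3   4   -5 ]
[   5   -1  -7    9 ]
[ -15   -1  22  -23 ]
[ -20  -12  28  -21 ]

Forward elimination:
R2 <- R2 - (-1)*R1:  [  0  -4  -3   4 ]
R3 <- R3 - (3)*R1:  [  0   8  10  -8 ]
R4 <- R4 - (4)*R1:  [  0   0  12  -1 ]
R3 <- R3 - (-2)*R2:  [ 0  0  4  0 ]
R4: entry in column 2 is already 0 -> m_{42} = 0 (no row operation needed)
R4 <- R4 - (3)*R3:  [  0   0   0  -1 ]
Multipliers (in order of application): m_{21} = -1, m_{31} = 3, m_{41} = 4, m_{32} = -2, m_{42} = 0, m_{43} = 3

multipliers: -1, 3, 4, -2, 0, 3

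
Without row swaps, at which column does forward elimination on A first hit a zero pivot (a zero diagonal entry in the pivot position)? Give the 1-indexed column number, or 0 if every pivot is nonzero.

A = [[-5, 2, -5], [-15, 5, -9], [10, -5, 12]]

Naive forward elimination:
R2 <- R2 - (3)*R1:  [  0  -1   6 ]
R3 <- R3 - (-2)*R1:  [  0  -1   2 ]
R3 <- R3 - (1)*R2:  [  0   0  -4 ]
All pivots nonzero; naive elimination completes without hitting a zero pivot.

first zero-pivot column = 0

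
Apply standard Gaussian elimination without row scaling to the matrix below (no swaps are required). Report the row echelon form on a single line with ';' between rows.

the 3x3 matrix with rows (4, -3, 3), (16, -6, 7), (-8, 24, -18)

Forward elimination:
R2 <- R2 - (4)*R1:  [  0   6  -5 ]
R3 <- R3 - (-2)*R1:  [   0   18  -12 ]
R3 <- R3 - (3)*R2:  [ 0  0  3 ]
Row echelon form:
[ 4  -3   3 ]
[ 0   6  -5 ]
[ 0   0   3 ]

REF = [4 -3 3; 0 6 -5; 0 0 3]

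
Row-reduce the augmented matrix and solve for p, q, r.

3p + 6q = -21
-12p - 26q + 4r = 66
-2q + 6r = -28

Forward elimination on [A|b]:
R2 <- R2 - (-4)*R1:  [   0   -2    4  -18 ]
R3 <- R3 - (1)*R2:  [   0    0    2  -10 ]
Row echelon form:
[ 3   6  0  |  -21 ]
[ 0  -2  4  |  -18 ]
[ 0   0  2  |  -10 ]
Back-substitution:
r = (-10) / 2 = -5
q = (-18 - (4)*(-5)) / -2 = -1
p = (-21 - (6)*(-1)) / 3 = -5

(-5, -1, -5)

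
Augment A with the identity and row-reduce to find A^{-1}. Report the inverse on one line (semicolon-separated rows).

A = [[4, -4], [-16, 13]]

inverse = [-13/12 -1/3; -4/3 -1/3]

Gauss-Jordan on [A | I]:
R1 <- (1/4)*R1:  [   1   -1  |  1/4    0 ]
R2 <- R2 - (-16)*R1:  [  0  -3  |   4   1 ]
R2 <- (1/-3)*R2:  [    0     1  |  -4/3  -1/3 ]
R1 <- R1 - (-1)*R2:  [      1       0  |  -13/12    -1/3 ]
Right block of [I | A^{-1}] is the inverse:
[ -13/12  -1/3 ]
[   -4/3  -1/3 ]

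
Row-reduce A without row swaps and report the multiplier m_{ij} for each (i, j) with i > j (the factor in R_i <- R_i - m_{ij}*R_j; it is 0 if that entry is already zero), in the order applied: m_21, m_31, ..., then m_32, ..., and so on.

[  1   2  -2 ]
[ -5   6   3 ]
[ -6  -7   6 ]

Forward elimination:
R2 <- R2 - (-5)*R1:  [  0  16  -7 ]
R3 <- R3 - (-6)*R1:  [  0   5  -6 ]
R3 <- R3 - (5/16)*R2:  [      0       0  -61/16 ]
Multipliers (in order of application): m_{21} = -5, m_{31} = -6, m_{32} = 5/16

multipliers: -5, -6, 5/16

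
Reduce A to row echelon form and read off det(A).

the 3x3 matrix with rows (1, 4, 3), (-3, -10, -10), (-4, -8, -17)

det(A) = -2

Forward elimination:
R2 <- R2 - (-3)*R1:  [  0   2  -1 ]
R3 <- R3 - (-4)*R1:  [  0   8  -5 ]
R3 <- R3 - (4)*R2:  [  0   0  -1 ]
Upper-triangular form:
[ 1  4   3 ]
[ 0  2  -1 ]
[ 0  0  -1 ]
det(A) = (-1)^0 * (1) * (2) * (-1) = -2  (0 row swaps -> sign +1)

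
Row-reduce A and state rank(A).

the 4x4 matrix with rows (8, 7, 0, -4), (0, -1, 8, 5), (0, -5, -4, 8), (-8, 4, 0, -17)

Row reduction:
R4 <- R4 - (-1)*R1:  [   0   11    0  -21 ]
R3 <- R3 - (5)*R2:  [   0    0  -44  -17 ]
R4 <- R4 - (-11)*R2:  [  0   0  88  34 ]
R4 <- R4 - (-2)*R3:  [ 0  0  0  0 ]
Row echelon form:
[ 8   7    0   -4 ]
[ 0  -1    8    5 ]
[ 0   0  -44  -17 ]
[ 0   0    0    0 ]
Nonzero rows / pivot columns: 3

rank(A) = 3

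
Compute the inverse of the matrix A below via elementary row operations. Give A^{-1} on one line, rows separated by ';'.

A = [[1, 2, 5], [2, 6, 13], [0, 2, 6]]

Gauss-Jordan on [A | I]:
R2 <- R2 - (2)*R1:  [  0   2   3  |  -2   1   0 ]
R2 <- (1/2)*R2:  [   0    1  3/2  |   -1  1/2    0 ]
R1 <- R1 - (2)*R2:  [  1   0   2  |   3  -1   0 ]
R3 <- R3 - (2)*R2:  [  0   0   3  |   2  -1   1 ]
R3 <- (1/3)*R3:  [    0     0     1  |   2/3  -1/3   1/3 ]
R1 <- R1 - (2)*R3:  [    1     0     0  |   5/3  -1/3  -2/3 ]
R2 <- R2 - (3/2)*R3:  [    0     1     0  |    -2     1  -1/2 ]
Right block of [I | A^{-1}] is the inverse:
[ 5/3  -1/3  -2/3 ]
[  -2     1  -1/2 ]
[ 2/3  -1/3   1/3 ]

inverse = [5/3 -1/3 -2/3; -2 1 -1/2; 2/3 -1/3 1/3]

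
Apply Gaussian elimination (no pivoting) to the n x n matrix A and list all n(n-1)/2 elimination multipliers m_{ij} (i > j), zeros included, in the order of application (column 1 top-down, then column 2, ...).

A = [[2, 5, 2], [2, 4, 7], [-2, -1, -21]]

multipliers: 1, -1, -4

Forward elimination:
R2 <- R2 - (1)*R1:  [  0  -1   5 ]
R3 <- R3 - (-1)*R1:  [   0    4  -19 ]
R3 <- R3 - (-4)*R2:  [ 0  0  1 ]
Multipliers (in order of application): m_{21} = 1, m_{31} = -1, m_{32} = -4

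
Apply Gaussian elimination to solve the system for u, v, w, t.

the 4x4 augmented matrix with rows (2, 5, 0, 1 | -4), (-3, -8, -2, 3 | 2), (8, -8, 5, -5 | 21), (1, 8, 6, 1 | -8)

(1, -1, 0, -1)

Forward elimination on [A|b]:
R2 <- R2 - (-3/2)*R1:  [    0  -1/2    -2   9/2    -4 ]
R3 <- R3 - (4)*R1:  [   0  -28    5   -9   37 ]
R4 <- R4 - (1/2)*R1:  [    0  11/2     6   1/2    -6 ]
R3 <- R3 - (56)*R2:  [    0     0   117  -261   261 ]
R4 <- R4 - (-11)*R2:  [   0    0  -16   50  -50 ]
R4 <- R4 - (-16/117)*R3:  [       0        0        0   186/13  -186/13 ]
Row echelon form:
[ 2     5    0       1  |       -4 ]
[ 0  -1/2   -2     9/2  |       -4 ]
[ 0     0  117    -261  |      261 ]
[ 0     0    0  186/13  |  -186/13 ]
Back-substitution:
t = (-186/13) / (186/13) = -1
w = (261 - (-261)*(-1)) / 117 = 0
v = (-4 - (-2)*(0) - (9/2)*(-1)) / (-1/2) = -1
u = (-4 - (5)*(-1) - (1)*(-1)) / 2 = 1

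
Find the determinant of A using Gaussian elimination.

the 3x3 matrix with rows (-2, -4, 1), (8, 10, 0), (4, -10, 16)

Forward elimination:
R2 <- R2 - (-4)*R1:  [  0  -6   4 ]
R3 <- R3 - (-2)*R1:  [   0  -18   18 ]
R3 <- R3 - (3)*R2:  [ 0  0  6 ]
Upper-triangular form:
[ -2  -4  1 ]
[  0  -6  4 ]
[  0   0  6 ]
det(A) = (-1)^0 * (-2) * (-6) * (6) = 72  (0 row swaps -> sign +1)

det(A) = 72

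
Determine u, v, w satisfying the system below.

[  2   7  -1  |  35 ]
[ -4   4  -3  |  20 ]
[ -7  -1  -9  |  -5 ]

Forward elimination on [A|b]:
R2 <- R2 - (-2)*R1:  [  0  18  -5  90 ]
R3 <- R3 - (-7/2)*R1:  [     0   47/2  -25/2  235/2 ]
R3 <- R3 - (47/36)*R2:  [       0        0  -215/36        0 ]
Row echelon form:
[ 2   7       -1  |  35 ]
[ 0  18       -5  |  90 ]
[ 0   0  -215/36  |   0 ]
Back-substitution:
w = (0) / (-215/36) = 0
v = (90 - (-5)*(0)) / 18 = 5
u = (35 - (7)*(5) - (-1)*(0)) / 2 = 0

(0, 5, 0)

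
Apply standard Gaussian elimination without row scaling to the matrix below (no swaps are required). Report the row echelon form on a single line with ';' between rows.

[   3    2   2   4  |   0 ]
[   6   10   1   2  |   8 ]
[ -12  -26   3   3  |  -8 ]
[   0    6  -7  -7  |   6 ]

REF = [3 2 2 4 0; 0 6 -3 -6 8; 0 0 2 1 16; 0 0 0 1 30]

Forward elimination:
R2 <- R2 - (2)*R1:  [  0   6  -3  -6   8 ]
R3 <- R3 - (-4)*R1:  [   0  -18   11   19   -8 ]
R3 <- R3 - (-3)*R2:  [  0   0   2   1  16 ]
R4 <- R4 - (1)*R2:  [  0   0  -4  -1  -2 ]
R4 <- R4 - (-2)*R3:  [  0   0   0   1  30 ]
Row echelon form:
[ 3  2   2   4  |   0 ]
[ 0  6  -3  -6  |   8 ]
[ 0  0   2   1  |  16 ]
[ 0  0   0   1  |  30 ]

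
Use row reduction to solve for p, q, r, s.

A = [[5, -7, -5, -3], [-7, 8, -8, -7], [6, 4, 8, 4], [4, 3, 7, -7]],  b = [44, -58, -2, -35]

(3, -4, -2, 3)

Forward elimination on [A|b]:
R2 <- R2 - (-7/5)*R1:  [     0   -9/5    -15  -56/5   18/5 ]
R3 <- R3 - (6/5)*R1:  [      0    62/5      14    38/5  -274/5 ]
R4 <- R4 - (4/5)*R1:  [      0    43/5      11   -23/5  -351/5 ]
R3 <- R3 - (-62/9)*R2:  [      0       0  -268/3  -626/9     -30 ]
R4 <- R4 - (-43/9)*R2:  [      0       0  -182/3  -523/9     -53 ]
R4 <- R4 - (91/134)*R3:  [         0          0          0  -2186/201   -2186/67 ]
Row echelon form:
[ 5    -7      -5         -3  |        44 ]
[ 0  -9/5     -15      -56/5  |      18/5 ]
[ 0     0  -268/3     -626/9  |       -30 ]
[ 0     0       0  -2186/201  |  -2186/67 ]
Back-substitution:
s = (-2186/67) / (-2186/201) = 3
r = (-30 - (-626/9)*(3)) / (-268/3) = -2
q = (18/5 - (-15)*(-2) - (-56/5)*(3)) / (-9/5) = -4
p = (44 - (-7)*(-4) - (-5)*(-2) - (-3)*(3)) / 5 = 3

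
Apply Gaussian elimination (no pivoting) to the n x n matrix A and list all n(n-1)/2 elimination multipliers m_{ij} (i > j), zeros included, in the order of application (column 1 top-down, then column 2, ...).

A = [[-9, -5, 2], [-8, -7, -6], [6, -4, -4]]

Forward elimination:
R2 <- R2 - (8/9)*R1:  [     0  -23/9  -70/9 ]
R3 <- R3 - (-2/3)*R1:  [     0  -22/3   -8/3 ]
R3 <- R3 - (66/23)*R2:  [      0       0  452/23 ]
Multipliers (in order of application): m_{21} = 8/9, m_{31} = -2/3, m_{32} = 66/23

multipliers: 8/9, -2/3, 66/23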